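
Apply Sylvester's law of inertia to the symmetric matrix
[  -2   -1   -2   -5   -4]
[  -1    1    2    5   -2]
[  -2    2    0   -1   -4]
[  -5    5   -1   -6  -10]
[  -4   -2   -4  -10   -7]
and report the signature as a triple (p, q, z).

Answer: (2, 3, 0)

Derivation:
step 0: pivot -2 → sign −
step 1: pivot 3/2 → sign +
step 2: pivot -4 → sign −
step 3: pivot -3/4 → sign −
step 4: pivot 1 → sign +
signature = (2, 3, 0)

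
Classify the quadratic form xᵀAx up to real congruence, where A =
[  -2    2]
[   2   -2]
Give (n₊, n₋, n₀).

Answer: (0, 1, 1)

Derivation:
step 0: pivot -2 → sign −
step 1: row/col 1 already zero → sign 0
signature = (0, 1, 1)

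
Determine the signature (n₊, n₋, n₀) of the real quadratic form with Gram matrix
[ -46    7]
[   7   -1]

step 0: pivot -46 → sign −
step 1: pivot 3/46 → sign +
signature = (1, 1, 0)

Answer: (1, 1, 0)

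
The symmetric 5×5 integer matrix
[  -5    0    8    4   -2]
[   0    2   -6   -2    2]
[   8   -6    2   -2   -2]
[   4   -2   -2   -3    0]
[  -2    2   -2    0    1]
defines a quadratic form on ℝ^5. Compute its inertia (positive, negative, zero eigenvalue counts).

step 0: pivot -5 → sign −
step 1: pivot 2 → sign +
step 2: pivot -16/5 → sign −
step 3: pivot -1 → sign −
step 4: row/col 4 already zero → sign 0
signature = (1, 3, 1)

Answer: (1, 3, 1)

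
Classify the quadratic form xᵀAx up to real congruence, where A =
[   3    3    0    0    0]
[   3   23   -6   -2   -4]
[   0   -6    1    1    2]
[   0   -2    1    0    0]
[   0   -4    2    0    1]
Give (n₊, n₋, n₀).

Answer: (3, 1, 1)

Derivation:
step 0: pivot 3 → sign +
step 1: pivot 20 → sign +
step 2: pivot -4/5 → sign −
step 3: pivot 1 → sign +
step 4: row/col 4 already zero → sign 0
signature = (3, 1, 1)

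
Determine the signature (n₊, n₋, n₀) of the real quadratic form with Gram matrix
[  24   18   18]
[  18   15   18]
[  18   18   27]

Answer: (2, 0, 1)

Derivation:
step 0: pivot 24 → sign +
step 1: pivot 3/2 → sign +
step 2: row/col 2 already zero → sign 0
signature = (2, 0, 1)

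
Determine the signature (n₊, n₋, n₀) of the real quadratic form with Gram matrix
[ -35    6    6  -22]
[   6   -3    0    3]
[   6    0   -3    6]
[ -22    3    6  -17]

Answer: (0, 4, 0)

Derivation:
step 0: pivot -35 → sign −
step 1: pivot -69/35 → sign −
step 2: pivot -33/23 → sign −
step 3: pivot -6/11 → sign −
signature = (0, 4, 0)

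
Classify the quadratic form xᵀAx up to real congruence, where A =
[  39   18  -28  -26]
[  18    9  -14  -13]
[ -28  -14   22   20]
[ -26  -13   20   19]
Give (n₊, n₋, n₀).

step 0: pivot 39 → sign +
step 1: pivot 9/13 → sign +
step 2: pivot 2/9 → sign +
step 3: row/col 3 already zero → sign 0
signature = (3, 0, 1)

Answer: (3, 0, 1)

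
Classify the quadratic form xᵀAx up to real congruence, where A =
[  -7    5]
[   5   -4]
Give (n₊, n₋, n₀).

Answer: (0, 2, 0)

Derivation:
step 0: pivot -7 → sign −
step 1: pivot -3/7 → sign −
signature = (0, 2, 0)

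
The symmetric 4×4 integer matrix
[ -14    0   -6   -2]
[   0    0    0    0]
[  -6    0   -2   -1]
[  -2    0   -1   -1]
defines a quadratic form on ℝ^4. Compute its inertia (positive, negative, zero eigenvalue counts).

Answer: (1, 2, 1)

Derivation:
step 0: pivot -14 → sign −
step 1: pivot 4/7 → sign +
step 2: pivot -3/4 → sign −
step 3: row/col 3 already zero → sign 0
signature = (1, 2, 1)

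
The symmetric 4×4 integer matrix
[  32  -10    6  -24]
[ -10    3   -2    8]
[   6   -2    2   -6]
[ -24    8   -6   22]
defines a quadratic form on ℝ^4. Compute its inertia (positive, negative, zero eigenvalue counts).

step 0: pivot 32 → sign +
step 1: pivot -1/8 → sign −
step 2: pivot 1 → sign +
step 3: pivot 2 → sign +
signature = (3, 1, 0)

Answer: (3, 1, 0)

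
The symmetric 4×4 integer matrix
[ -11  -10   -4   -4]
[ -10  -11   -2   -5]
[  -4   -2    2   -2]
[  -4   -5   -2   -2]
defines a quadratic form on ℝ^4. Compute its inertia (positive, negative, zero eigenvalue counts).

Answer: (1, 3, 0)

Derivation:
step 0: pivot -11 → sign −
step 1: pivot -21/11 → sign −
step 2: pivot 34/7 → sign +
step 3: pivot -3/17 → sign −
signature = (1, 3, 0)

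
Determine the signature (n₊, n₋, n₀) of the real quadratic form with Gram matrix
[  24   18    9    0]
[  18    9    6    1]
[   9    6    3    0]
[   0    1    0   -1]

step 0: pivot 24 → sign +
step 1: pivot -9/2 → sign −
step 2: pivot -1/4 → sign −
step 3: pivot -2/3 → sign −
signature = (1, 3, 0)

Answer: (1, 3, 0)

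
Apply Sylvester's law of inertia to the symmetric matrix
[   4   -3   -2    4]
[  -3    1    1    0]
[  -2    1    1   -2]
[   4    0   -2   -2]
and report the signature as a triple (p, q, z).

step 0: pivot 4 → sign +
step 1: pivot -5/4 → sign −
step 2: pivot 1/5 → sign +
step 3: pivot -6 → sign −
signature = (2, 2, 0)

Answer: (2, 2, 0)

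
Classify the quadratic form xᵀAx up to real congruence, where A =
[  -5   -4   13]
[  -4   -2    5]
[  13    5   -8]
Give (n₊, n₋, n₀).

step 0: pivot -5 → sign −
step 1: pivot 6/5 → sign +
step 2: pivot 3/2 → sign +
signature = (2, 1, 0)

Answer: (2, 1, 0)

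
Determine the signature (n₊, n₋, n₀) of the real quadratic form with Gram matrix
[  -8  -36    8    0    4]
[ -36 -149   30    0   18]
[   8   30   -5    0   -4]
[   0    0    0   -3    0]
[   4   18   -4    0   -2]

step 0: pivot -8 → sign −
step 1: pivot 13 → sign +
step 2: pivot 3/13 → sign +
step 3: pivot -3 → sign −
step 4: row/col 4 already zero → sign 0
signature = (2, 2, 1)

Answer: (2, 2, 1)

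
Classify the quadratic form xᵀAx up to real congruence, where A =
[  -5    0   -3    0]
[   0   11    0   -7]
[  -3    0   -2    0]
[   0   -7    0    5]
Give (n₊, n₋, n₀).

step 0: pivot -5 → sign −
step 1: pivot 11 → sign +
step 2: pivot -1/5 → sign −
step 3: pivot 6/11 → sign +
signature = (2, 2, 0)

Answer: (2, 2, 0)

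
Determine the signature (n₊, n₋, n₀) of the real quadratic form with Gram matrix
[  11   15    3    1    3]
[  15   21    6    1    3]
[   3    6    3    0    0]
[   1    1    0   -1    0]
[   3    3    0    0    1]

Answer: (3, 2, 0)

Derivation:
step 0: pivot 11 → sign +
step 1: pivot 6/11 → sign +
step 2: pivot -9/2 → sign −
step 3: pivot -10/9 → sign −
step 4: pivot 1/10 → sign +
signature = (3, 2, 0)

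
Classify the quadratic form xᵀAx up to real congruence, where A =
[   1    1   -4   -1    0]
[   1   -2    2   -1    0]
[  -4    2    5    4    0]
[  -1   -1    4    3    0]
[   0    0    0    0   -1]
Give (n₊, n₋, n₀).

step 0: pivot 1 → sign +
step 1: pivot -3 → sign −
step 2: pivot 1 → sign +
step 3: pivot 2 → sign +
step 4: pivot -1 → sign −
signature = (3, 2, 0)

Answer: (3, 2, 0)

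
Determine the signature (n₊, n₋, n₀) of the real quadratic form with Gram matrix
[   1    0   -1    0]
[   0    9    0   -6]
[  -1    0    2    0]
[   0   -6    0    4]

step 0: pivot 1 → sign +
step 1: pivot 9 → sign +
step 2: pivot 1 → sign +
step 3: row/col 3 already zero → sign 0
signature = (3, 0, 1)

Answer: (3, 0, 1)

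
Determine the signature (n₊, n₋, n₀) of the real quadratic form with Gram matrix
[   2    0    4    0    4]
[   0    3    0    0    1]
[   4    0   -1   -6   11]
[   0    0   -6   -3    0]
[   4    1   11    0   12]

step 0: pivot 2 → sign +
step 1: pivot 3 → sign +
step 2: pivot -9 → sign −
step 3: pivot 1 → sign +
step 4: pivot 2/3 → sign +
signature = (4, 1, 0)

Answer: (4, 1, 0)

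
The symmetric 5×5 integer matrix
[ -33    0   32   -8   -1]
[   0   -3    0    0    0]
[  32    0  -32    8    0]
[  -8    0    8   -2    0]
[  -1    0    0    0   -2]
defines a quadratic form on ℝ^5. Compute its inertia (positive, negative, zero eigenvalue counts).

Answer: (0, 4, 1)

Derivation:
step 0: pivot -33 → sign −
step 1: pivot -3 → sign −
step 2: pivot -32/33 → sign −
step 3: pivot -1 → sign −
step 4: row/col 4 already zero → sign 0
signature = (0, 4, 1)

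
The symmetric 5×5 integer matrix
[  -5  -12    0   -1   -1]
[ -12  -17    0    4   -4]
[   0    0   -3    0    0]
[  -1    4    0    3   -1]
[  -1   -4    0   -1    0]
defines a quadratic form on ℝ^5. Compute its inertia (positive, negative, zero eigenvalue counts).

Answer: (1, 3, 1)

Derivation:
step 0: pivot -5 → sign −
step 1: pivot 59/5 → sign +
step 2: pivot -3 → sign −
step 3: pivot -16/59 → sign −
step 4: row/col 4 already zero → sign 0
signature = (1, 3, 1)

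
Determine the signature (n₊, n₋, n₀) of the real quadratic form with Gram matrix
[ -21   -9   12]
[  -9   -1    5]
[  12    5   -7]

Answer: (1, 2, 0)

Derivation:
step 0: pivot -21 → sign −
step 1: pivot 20/7 → sign +
step 2: pivot -3/20 → sign −
signature = (1, 2, 0)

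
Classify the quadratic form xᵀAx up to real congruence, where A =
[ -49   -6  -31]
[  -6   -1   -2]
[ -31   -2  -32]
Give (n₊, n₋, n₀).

Answer: (0, 3, 0)

Derivation:
step 0: pivot -49 → sign −
step 1: pivot -13/49 → sign −
step 2: pivot -3/13 → sign −
signature = (0, 3, 0)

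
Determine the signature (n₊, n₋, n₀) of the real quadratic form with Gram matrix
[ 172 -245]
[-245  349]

step 0: pivot 172 → sign +
step 1: pivot 3/172 → sign +
signature = (2, 0, 0)

Answer: (2, 0, 0)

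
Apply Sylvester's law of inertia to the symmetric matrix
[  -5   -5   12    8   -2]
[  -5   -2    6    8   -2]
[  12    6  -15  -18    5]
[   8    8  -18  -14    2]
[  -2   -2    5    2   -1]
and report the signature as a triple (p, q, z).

Answer: (3, 2, 0)

Derivation:
step 0: pivot -5 → sign −
step 1: pivot 3 → sign +
step 2: pivot 9/5 → sign +
step 3: pivot -2 → sign −
step 4: pivot 2/3 → sign +
signature = (3, 2, 0)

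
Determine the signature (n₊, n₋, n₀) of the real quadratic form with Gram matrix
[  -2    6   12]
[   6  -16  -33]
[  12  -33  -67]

Answer: (2, 1, 0)

Derivation:
step 0: pivot -2 → sign −
step 1: pivot 2 → sign +
step 2: pivot 1/2 → sign +
signature = (2, 1, 0)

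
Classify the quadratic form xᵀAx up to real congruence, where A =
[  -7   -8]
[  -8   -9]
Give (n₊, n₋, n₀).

Answer: (1, 1, 0)

Derivation:
step 0: pivot -7 → sign −
step 1: pivot 1/7 → sign +
signature = (1, 1, 0)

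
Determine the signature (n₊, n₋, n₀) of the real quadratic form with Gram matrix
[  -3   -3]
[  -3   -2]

Answer: (1, 1, 0)

Derivation:
step 0: pivot -3 → sign −
step 1: pivot 1 → sign +
signature = (1, 1, 0)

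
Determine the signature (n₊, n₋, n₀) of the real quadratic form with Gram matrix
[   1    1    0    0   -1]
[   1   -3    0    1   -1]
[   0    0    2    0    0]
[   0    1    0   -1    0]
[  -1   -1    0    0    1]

step 0: pivot 1 → sign +
step 1: pivot -4 → sign −
step 2: pivot 2 → sign +
step 3: pivot -3/4 → sign −
step 4: row/col 4 already zero → sign 0
signature = (2, 2, 1)

Answer: (2, 2, 1)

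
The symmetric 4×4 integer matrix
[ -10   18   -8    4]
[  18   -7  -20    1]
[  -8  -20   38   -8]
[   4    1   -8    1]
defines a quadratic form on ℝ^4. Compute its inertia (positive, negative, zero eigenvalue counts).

Answer: (1, 3, 0)

Derivation:
step 0: pivot -10 → sign −
step 1: pivot 127/5 → sign +
step 2: pivot -278/127 → sign −
step 3: pivot -6/139 → sign −
signature = (1, 3, 0)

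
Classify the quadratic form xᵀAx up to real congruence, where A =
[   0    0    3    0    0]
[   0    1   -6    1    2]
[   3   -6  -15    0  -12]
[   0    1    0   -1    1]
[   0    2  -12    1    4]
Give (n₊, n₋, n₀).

Answer: (3, 2, 0)

Derivation:
step 0: pivot 1 → sign +
step 1: pivot -51 → sign −
step 2: pivot 3/17 → sign +
step 3: pivot -2 → sign −
step 4: pivot 1/2 → sign +
signature = (3, 2, 0)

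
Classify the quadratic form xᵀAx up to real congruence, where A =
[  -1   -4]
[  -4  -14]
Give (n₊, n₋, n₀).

Answer: (1, 1, 0)

Derivation:
step 0: pivot -1 → sign −
step 1: pivot 2 → sign +
signature = (1, 1, 0)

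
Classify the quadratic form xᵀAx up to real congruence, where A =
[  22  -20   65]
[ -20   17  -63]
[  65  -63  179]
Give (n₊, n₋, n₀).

step 0: pivot 22 → sign +
step 1: pivot -13/11 → sign −
step 2: pivot -3/26 → sign −
signature = (1, 2, 0)

Answer: (1, 2, 0)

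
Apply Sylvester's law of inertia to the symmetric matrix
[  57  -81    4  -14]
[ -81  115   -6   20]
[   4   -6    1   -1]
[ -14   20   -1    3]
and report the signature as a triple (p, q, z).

Answer: (2, 2, 0)

Derivation:
step 0: pivot 57 → sign +
step 1: pivot -2/19 → sign −
step 2: pivot 5/3 → sign +
step 3: pivot -2/5 → sign −
signature = (2, 2, 0)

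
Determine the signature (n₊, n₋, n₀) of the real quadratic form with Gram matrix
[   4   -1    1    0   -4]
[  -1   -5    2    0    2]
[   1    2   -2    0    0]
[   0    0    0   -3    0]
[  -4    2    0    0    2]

Answer: (1, 4, 0)

Derivation:
step 0: pivot 4 → sign +
step 1: pivot -21/4 → sign −
step 2: pivot -9/7 → sign −
step 3: pivot -3 → sign −
step 4: pivot -2/9 → sign −
signature = (1, 4, 0)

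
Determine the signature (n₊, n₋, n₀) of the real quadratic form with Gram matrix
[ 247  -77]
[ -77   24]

step 0: pivot 247 → sign +
step 1: pivot -1/247 → sign −
signature = (1, 1, 0)

Answer: (1, 1, 0)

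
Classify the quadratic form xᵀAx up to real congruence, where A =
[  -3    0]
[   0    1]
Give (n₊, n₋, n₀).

Answer: (1, 1, 0)

Derivation:
step 0: pivot -3 → sign −
step 1: pivot 1 → sign +
signature = (1, 1, 0)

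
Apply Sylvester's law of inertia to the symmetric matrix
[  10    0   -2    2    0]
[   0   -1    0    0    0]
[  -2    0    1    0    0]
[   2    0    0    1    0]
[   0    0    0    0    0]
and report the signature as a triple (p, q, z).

step 0: pivot 10 → sign +
step 1: pivot -1 → sign −
step 2: pivot 3/5 → sign +
step 3: pivot 1/3 → sign +
step 4: row/col 4 already zero → sign 0
signature = (3, 1, 1)

Answer: (3, 1, 1)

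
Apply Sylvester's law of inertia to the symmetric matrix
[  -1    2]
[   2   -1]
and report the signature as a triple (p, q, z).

step 0: pivot -1 → sign −
step 1: pivot 3 → sign +
signature = (1, 1, 0)

Answer: (1, 1, 0)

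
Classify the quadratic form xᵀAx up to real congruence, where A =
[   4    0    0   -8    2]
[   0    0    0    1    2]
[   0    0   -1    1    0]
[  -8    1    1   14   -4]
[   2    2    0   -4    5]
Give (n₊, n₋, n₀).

Answer: (2, 2, 1)

Derivation:
step 0: pivot 4 → sign +
step 1: pivot -1 → sign −
step 2: pivot -1 → sign −
step 3: pivot 1 → sign +
step 4: row/col 4 already zero → sign 0
signature = (2, 2, 1)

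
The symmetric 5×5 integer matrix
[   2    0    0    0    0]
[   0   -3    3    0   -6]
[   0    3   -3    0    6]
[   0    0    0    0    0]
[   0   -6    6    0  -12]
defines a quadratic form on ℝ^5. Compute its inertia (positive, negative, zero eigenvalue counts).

Answer: (1, 1, 3)

Derivation:
step 0: pivot 2 → sign +
step 1: pivot -3 → sign −
step 2: row/col 2 already zero → sign 0
step 3: row/col 3 already zero → sign 0
step 4: row/col 4 already zero → sign 0
signature = (1, 1, 3)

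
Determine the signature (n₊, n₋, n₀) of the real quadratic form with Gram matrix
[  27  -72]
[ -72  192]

step 0: pivot 27 → sign +
step 1: row/col 1 already zero → sign 0
signature = (1, 0, 1)

Answer: (1, 0, 1)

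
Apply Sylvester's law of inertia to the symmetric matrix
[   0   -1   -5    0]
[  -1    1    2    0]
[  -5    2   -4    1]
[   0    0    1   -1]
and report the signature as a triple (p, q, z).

step 0: pivot 1 → sign +
step 1: pivot -1 → sign −
step 2: pivot 1 → sign +
step 3: pivot -2 → sign −
signature = (2, 2, 0)

Answer: (2, 2, 0)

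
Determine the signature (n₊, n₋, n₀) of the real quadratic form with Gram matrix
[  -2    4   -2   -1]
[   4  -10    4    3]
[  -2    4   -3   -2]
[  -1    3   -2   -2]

Answer: (0, 3, 1)

Derivation:
step 0: pivot -2 → sign −
step 1: pivot -2 → sign −
step 2: pivot -1 → sign −
step 3: row/col 3 already zero → sign 0
signature = (0, 3, 1)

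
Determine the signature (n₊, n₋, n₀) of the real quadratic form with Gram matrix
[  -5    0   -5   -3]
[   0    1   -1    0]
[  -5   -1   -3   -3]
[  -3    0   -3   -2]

step 0: pivot -5 → sign −
step 1: pivot 1 → sign +
step 2: pivot 1 → sign +
step 3: pivot -1/5 → sign −
signature = (2, 2, 0)

Answer: (2, 2, 0)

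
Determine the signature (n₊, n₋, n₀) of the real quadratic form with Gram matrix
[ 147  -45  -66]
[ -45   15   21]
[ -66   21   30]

Answer: (2, 1, 0)

Derivation:
step 0: pivot 147 → sign +
step 1: pivot 60/49 → sign +
step 2: pivot -3/20 → sign −
signature = (2, 1, 0)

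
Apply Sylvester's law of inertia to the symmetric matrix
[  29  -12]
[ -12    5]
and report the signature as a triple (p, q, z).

Answer: (2, 0, 0)

Derivation:
step 0: pivot 29 → sign +
step 1: pivot 1/29 → sign +
signature = (2, 0, 0)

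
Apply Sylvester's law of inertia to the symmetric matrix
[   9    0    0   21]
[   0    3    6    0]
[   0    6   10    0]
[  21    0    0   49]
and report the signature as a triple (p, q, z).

Answer: (2, 1, 1)

Derivation:
step 0: pivot 9 → sign +
step 1: pivot 3 → sign +
step 2: pivot -2 → sign −
step 3: row/col 3 already zero → sign 0
signature = (2, 1, 1)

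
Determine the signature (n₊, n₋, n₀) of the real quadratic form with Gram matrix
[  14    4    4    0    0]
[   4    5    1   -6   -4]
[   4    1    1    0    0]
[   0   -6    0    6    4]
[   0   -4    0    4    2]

step 0: pivot 14 → sign +
step 1: pivot 27/7 → sign +
step 2: pivot -4/27 → sign −
step 3: pivot -3 → sign −
step 4: pivot -2/3 → sign −
signature = (2, 3, 0)

Answer: (2, 3, 0)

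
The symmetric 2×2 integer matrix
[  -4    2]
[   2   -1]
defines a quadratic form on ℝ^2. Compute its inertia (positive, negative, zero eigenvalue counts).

Answer: (0, 1, 1)

Derivation:
step 0: pivot -4 → sign −
step 1: row/col 1 already zero → sign 0
signature = (0, 1, 1)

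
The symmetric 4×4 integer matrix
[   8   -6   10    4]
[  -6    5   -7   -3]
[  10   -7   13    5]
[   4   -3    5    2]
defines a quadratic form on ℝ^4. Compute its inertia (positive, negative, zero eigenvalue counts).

step 0: pivot 8 → sign +
step 1: pivot 1/2 → sign +
step 2: row/col 2 already zero → sign 0
step 3: row/col 3 already zero → sign 0
signature = (2, 0, 2)

Answer: (2, 0, 2)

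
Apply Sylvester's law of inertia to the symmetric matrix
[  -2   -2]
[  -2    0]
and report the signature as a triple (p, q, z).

Answer: (1, 1, 0)

Derivation:
step 0: pivot -2 → sign −
step 1: pivot 2 → sign +
signature = (1, 1, 0)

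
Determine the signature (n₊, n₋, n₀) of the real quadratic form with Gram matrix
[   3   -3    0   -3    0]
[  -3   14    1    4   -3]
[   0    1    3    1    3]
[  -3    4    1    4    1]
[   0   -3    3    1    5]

Answer: (5, 0, 0)

Derivation:
step 0: pivot 3 → sign +
step 1: pivot 11 → sign +
step 2: pivot 32/11 → sign +
step 3: pivot 5/8 → sign +
step 4: pivot 2/5 → sign +
signature = (5, 0, 0)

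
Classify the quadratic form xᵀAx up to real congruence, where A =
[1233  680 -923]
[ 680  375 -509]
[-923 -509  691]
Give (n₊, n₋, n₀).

step 0: pivot 1233 → sign +
step 1: pivot -25/1233 → sign −
step 2: pivot 3/25 → sign +
signature = (2, 1, 0)

Answer: (2, 1, 0)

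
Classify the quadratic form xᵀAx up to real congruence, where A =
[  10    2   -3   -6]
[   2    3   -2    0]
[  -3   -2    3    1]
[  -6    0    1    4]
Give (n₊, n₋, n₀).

step 0: pivot 10 → sign +
step 1: pivot 13/5 → sign +
step 2: pivot 35/26 → sign +
step 3: pivot -6/35 → sign −
signature = (3, 1, 0)

Answer: (3, 1, 0)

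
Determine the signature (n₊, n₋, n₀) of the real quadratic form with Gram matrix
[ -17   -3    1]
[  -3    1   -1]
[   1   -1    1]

Answer: (2, 1, 0)

Derivation:
step 0: pivot -17 → sign −
step 1: pivot 26/17 → sign +
step 2: pivot 2/13 → sign +
signature = (2, 1, 0)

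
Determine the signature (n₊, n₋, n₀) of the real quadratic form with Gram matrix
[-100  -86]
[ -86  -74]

step 0: pivot -100 → sign −
step 1: pivot -1/25 → sign −
signature = (0, 2, 0)

Answer: (0, 2, 0)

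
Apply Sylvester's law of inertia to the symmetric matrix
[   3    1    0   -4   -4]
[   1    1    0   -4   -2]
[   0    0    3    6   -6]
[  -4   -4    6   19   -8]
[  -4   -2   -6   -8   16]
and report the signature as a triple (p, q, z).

step 0: pivot 3 → sign +
step 1: pivot 2/3 → sign +
step 2: pivot 3 → sign +
step 3: pivot -9 → sign −
step 4: pivot -2/9 → sign −
signature = (3, 2, 0)

Answer: (3, 2, 0)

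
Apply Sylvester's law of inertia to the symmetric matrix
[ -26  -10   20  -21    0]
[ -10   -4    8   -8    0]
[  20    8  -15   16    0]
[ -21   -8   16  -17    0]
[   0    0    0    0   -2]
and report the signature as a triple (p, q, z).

Answer: (1, 3, 1)

Derivation:
step 0: pivot -26 → sign −
step 1: pivot -2/13 → sign −
step 2: pivot 1 → sign +
step 3: pivot -2 → sign −
step 4: row/col 4 already zero → sign 0
signature = (1, 3, 1)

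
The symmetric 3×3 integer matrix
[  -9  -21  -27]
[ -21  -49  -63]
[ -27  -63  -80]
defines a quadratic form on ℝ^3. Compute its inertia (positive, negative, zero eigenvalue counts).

step 0: pivot -9 → sign −
step 1: pivot 1 → sign +
step 2: row/col 2 already zero → sign 0
signature = (1, 1, 1)

Answer: (1, 1, 1)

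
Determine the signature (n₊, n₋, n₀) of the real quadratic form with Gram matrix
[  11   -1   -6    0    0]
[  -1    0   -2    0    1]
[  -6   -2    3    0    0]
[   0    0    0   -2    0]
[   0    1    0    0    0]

Answer: (2, 3, 0)

Derivation:
step 0: pivot 11 → sign +
step 1: pivot -1/11 → sign −
step 2: pivot 71 → sign +
step 3: pivot -2 → sign −
step 4: pivot -3/71 → sign −
signature = (2, 3, 0)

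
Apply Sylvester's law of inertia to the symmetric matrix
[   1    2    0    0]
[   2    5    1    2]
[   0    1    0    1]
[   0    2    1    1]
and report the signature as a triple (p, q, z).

step 0: pivot 1 → sign +
step 1: pivot 1 → sign +
step 2: pivot -1 → sign −
step 3: pivot -2 → sign −
signature = (2, 2, 0)

Answer: (2, 2, 0)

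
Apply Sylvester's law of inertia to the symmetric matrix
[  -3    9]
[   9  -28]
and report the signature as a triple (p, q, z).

step 0: pivot -3 → sign −
step 1: pivot -1 → sign −
signature = (0, 2, 0)

Answer: (0, 2, 0)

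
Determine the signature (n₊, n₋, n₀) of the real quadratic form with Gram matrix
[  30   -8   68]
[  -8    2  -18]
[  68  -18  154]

step 0: pivot 30 → sign +
step 1: pivot -2/15 → sign −
step 2: row/col 2 already zero → sign 0
signature = (1, 1, 1)

Answer: (1, 1, 1)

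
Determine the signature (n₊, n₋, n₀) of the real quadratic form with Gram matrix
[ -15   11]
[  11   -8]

Answer: (1, 1, 0)

Derivation:
step 0: pivot -15 → sign −
step 1: pivot 1/15 → sign +
signature = (1, 1, 0)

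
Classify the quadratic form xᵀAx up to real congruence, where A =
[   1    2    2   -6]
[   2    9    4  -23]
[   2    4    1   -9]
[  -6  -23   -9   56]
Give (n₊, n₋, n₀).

step 0: pivot 1 → sign +
step 1: pivot 5 → sign +
step 2: pivot -3 → sign −
step 3: pivot -6/5 → sign −
signature = (2, 2, 0)

Answer: (2, 2, 0)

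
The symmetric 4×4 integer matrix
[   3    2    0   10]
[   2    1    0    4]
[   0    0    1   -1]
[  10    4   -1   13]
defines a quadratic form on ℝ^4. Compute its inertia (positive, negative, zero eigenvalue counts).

step 0: pivot 3 → sign +
step 1: pivot -1/3 → sign −
step 2: pivot 1 → sign +
step 3: row/col 3 already zero → sign 0
signature = (2, 1, 1)

Answer: (2, 1, 1)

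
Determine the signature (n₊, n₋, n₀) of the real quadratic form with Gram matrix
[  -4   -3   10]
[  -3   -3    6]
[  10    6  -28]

step 0: pivot -4 → sign −
step 1: pivot -3/4 → sign −
step 2: row/col 2 already zero → sign 0
signature = (0, 2, 1)

Answer: (0, 2, 1)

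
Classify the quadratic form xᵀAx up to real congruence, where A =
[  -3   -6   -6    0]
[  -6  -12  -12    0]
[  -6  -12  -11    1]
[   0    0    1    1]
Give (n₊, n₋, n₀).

step 0: pivot -3 → sign −
step 1: pivot 1 → sign +
step 2: row/col 2 already zero → sign 0
step 3: row/col 3 already zero → sign 0
signature = (1, 1, 2)

Answer: (1, 1, 2)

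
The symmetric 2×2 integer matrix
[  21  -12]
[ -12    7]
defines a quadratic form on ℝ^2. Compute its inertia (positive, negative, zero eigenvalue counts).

Answer: (2, 0, 0)

Derivation:
step 0: pivot 21 → sign +
step 1: pivot 1/7 → sign +
signature = (2, 0, 0)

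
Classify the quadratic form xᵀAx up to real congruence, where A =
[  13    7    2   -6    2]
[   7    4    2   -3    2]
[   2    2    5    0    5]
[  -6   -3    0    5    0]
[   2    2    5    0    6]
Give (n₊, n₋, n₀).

step 0: pivot 13 → sign +
step 1: pivot 3/13 → sign +
step 2: pivot 1 → sign +
step 3: pivot 2 → sign +
step 4: pivot 1 → sign +
signature = (5, 0, 0)

Answer: (5, 0, 0)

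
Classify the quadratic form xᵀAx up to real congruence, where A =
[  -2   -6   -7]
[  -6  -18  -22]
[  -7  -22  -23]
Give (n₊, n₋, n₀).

step 0: pivot -2 → sign −
step 1: pivot 3/2 → sign +
step 2: pivot -2/3 → sign −
signature = (1, 2, 0)

Answer: (1, 2, 0)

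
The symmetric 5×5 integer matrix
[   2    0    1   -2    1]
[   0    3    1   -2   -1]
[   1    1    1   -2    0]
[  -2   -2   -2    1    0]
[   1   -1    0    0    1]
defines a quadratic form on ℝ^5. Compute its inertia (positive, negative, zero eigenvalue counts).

Answer: (3, 1, 1)

Derivation:
step 0: pivot 2 → sign +
step 1: pivot 3 → sign +
step 2: pivot 1/6 → sign +
step 3: pivot -3 → sign −
step 4: row/col 4 already zero → sign 0
signature = (3, 1, 1)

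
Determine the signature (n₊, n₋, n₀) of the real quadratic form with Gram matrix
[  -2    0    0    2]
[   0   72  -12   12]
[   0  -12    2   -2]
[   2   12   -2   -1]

step 0: pivot -2 → sign −
step 1: pivot 72 → sign +
step 2: pivot -1 → sign −
step 3: row/col 3 already zero → sign 0
signature = (1, 2, 1)

Answer: (1, 2, 1)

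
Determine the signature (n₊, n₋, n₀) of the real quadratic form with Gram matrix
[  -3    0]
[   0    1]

step 0: pivot -3 → sign −
step 1: pivot 1 → sign +
signature = (1, 1, 0)

Answer: (1, 1, 0)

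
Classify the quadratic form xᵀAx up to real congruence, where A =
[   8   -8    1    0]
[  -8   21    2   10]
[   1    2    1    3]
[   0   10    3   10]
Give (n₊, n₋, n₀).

Answer: (3, 1, 0)

Derivation:
step 0: pivot 8 → sign +
step 1: pivot 13 → sign +
step 2: pivot 19/104 → sign +
step 3: pivot -6/19 → sign −
signature = (3, 1, 0)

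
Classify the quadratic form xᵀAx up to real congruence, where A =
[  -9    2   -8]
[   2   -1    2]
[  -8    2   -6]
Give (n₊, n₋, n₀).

Answer: (1, 2, 0)

Derivation:
step 0: pivot -9 → sign −
step 1: pivot -5/9 → sign −
step 2: pivot 6/5 → sign +
signature = (1, 2, 0)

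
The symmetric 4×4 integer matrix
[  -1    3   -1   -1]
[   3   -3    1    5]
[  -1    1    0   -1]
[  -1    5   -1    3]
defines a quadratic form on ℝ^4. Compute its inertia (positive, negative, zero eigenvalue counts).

Answer: (3, 1, 0)

Derivation:
step 0: pivot -1 → sign −
step 1: pivot 6 → sign +
step 2: pivot 1/3 → sign +
step 3: pivot 2 → sign +
signature = (3, 1, 0)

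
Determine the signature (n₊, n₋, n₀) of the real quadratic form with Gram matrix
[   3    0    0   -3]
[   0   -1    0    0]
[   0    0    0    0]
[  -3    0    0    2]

step 0: pivot 3 → sign +
step 1: pivot -1 → sign −
step 2: pivot -1 → sign −
step 3: row/col 3 already zero → sign 0
signature = (1, 2, 1)

Answer: (1, 2, 1)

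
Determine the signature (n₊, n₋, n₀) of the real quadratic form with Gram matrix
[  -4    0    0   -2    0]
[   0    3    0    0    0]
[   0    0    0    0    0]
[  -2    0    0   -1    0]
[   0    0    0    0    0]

step 0: pivot -4 → sign −
step 1: pivot 3 → sign +
step 2: row/col 2 already zero → sign 0
step 3: row/col 3 already zero → sign 0
step 4: row/col 4 already zero → sign 0
signature = (1, 1, 3)

Answer: (1, 1, 3)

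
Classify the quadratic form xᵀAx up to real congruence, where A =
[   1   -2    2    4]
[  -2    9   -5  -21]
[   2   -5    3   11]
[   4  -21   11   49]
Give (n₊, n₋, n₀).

Answer: (2, 2, 0)

Derivation:
step 0: pivot 1 → sign +
step 1: pivot 5 → sign +
step 2: pivot -6/5 → sign −
step 3: pivot -2/3 → sign −
signature = (2, 2, 0)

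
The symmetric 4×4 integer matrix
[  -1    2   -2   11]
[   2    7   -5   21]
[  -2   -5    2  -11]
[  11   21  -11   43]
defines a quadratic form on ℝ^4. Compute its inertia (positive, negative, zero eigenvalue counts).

step 0: pivot -1 → sign −
step 1: pivot 11 → sign +
step 2: pivot -15/11 → sign −
step 3: pivot -3/5 → sign −
signature = (1, 3, 0)

Answer: (1, 3, 0)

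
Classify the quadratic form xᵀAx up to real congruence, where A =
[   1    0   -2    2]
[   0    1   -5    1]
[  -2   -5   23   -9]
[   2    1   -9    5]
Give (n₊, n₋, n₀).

Answer: (2, 1, 1)

Derivation:
step 0: pivot 1 → sign +
step 1: pivot 1 → sign +
step 2: pivot -6 → sign −
step 3: row/col 3 already zero → sign 0
signature = (2, 1, 1)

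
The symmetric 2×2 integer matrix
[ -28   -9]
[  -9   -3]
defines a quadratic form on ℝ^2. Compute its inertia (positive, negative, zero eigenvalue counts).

Answer: (0, 2, 0)

Derivation:
step 0: pivot -28 → sign −
step 1: pivot -3/28 → sign −
signature = (0, 2, 0)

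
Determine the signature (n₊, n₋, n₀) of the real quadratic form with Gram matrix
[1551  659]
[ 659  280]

step 0: pivot 1551 → sign +
step 1: pivot -1/1551 → sign −
signature = (1, 1, 0)

Answer: (1, 1, 0)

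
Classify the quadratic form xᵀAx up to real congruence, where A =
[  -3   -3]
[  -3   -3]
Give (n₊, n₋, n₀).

step 0: pivot -3 → sign −
step 1: row/col 1 already zero → sign 0
signature = (0, 1, 1)

Answer: (0, 1, 1)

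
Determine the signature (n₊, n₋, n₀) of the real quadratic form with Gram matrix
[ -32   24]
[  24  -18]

Answer: (0, 1, 1)

Derivation:
step 0: pivot -32 → sign −
step 1: row/col 1 already zero → sign 0
signature = (0, 1, 1)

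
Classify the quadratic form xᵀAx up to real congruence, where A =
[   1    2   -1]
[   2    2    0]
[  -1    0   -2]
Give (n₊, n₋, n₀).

Answer: (1, 2, 0)

Derivation:
step 0: pivot 1 → sign +
step 1: pivot -2 → sign −
step 2: pivot -1 → sign −
signature = (1, 2, 0)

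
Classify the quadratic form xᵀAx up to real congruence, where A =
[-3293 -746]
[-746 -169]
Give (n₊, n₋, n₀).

Answer: (0, 2, 0)

Derivation:
step 0: pivot -3293 → sign −
step 1: pivot -1/3293 → sign −
signature = (0, 2, 0)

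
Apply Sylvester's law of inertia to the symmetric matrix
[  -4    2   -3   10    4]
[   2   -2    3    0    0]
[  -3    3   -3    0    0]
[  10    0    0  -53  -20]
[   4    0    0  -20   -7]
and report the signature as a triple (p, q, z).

Answer: (2, 3, 0)

Derivation:
step 0: pivot -4 → sign −
step 1: pivot -1 → sign −
step 2: pivot 3/2 → sign +
step 3: pivot -3 → sign −
step 4: pivot 1 → sign +
signature = (2, 3, 0)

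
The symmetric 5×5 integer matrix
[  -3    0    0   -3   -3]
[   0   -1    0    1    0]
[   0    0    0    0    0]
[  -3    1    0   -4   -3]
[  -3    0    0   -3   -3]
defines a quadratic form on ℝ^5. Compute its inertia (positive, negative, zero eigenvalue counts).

step 0: pivot -3 → sign −
step 1: pivot -1 → sign −
step 2: row/col 2 already zero → sign 0
step 3: row/col 3 already zero → sign 0
step 4: row/col 4 already zero → sign 0
signature = (0, 2, 3)

Answer: (0, 2, 3)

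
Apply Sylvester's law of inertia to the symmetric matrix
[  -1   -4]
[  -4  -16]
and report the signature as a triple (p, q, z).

step 0: pivot -1 → sign −
step 1: row/col 1 already zero → sign 0
signature = (0, 1, 1)

Answer: (0, 1, 1)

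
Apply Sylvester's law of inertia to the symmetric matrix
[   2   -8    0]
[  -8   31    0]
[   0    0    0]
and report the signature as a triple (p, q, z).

step 0: pivot 2 → sign +
step 1: pivot -1 → sign −
step 2: row/col 2 already zero → sign 0
signature = (1, 1, 1)

Answer: (1, 1, 1)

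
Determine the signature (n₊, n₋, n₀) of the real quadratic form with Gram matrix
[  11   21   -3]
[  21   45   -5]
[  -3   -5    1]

Answer: (3, 0, 0)

Derivation:
step 0: pivot 11 → sign +
step 1: pivot 54/11 → sign +
step 2: pivot 2/27 → sign +
signature = (3, 0, 0)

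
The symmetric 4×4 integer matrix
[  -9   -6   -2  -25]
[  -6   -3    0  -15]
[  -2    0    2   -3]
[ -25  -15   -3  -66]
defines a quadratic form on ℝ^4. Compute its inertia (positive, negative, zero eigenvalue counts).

step 0: pivot -9 → sign −
step 1: pivot 1 → sign +
step 2: pivot 2/3 → sign +
step 3: pivot 1/2 → sign +
signature = (3, 1, 0)

Answer: (3, 1, 0)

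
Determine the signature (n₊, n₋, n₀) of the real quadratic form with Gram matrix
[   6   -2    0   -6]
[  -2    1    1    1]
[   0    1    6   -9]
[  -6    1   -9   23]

step 0: pivot 6 → sign +
step 1: pivot 1/3 → sign +
step 2: pivot 3 → sign +
step 3: pivot 2 → sign +
signature = (4, 0, 0)

Answer: (4, 0, 0)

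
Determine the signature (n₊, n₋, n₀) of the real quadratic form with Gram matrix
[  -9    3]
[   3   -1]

Answer: (0, 1, 1)

Derivation:
step 0: pivot -9 → sign −
step 1: row/col 1 already zero → sign 0
signature = (0, 1, 1)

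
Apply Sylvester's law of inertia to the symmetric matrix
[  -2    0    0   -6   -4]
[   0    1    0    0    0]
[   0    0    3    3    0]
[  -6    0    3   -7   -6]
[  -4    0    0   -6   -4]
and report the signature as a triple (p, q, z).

step 0: pivot -2 → sign −
step 1: pivot 1 → sign +
step 2: pivot 3 → sign +
step 3: pivot 8 → sign +
step 4: pivot -1/2 → sign −
signature = (3, 2, 0)

Answer: (3, 2, 0)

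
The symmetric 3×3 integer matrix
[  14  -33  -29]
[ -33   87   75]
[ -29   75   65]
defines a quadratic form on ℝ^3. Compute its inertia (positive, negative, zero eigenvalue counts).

Answer: (3, 0, 0)

Derivation:
step 0: pivot 14 → sign +
step 1: pivot 129/14 → sign +
step 2: pivot 6/43 → sign +
signature = (3, 0, 0)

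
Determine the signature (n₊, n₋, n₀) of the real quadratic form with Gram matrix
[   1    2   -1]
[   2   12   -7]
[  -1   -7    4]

step 0: pivot 1 → sign +
step 1: pivot 8 → sign +
step 2: pivot -1/8 → sign −
signature = (2, 1, 0)

Answer: (2, 1, 0)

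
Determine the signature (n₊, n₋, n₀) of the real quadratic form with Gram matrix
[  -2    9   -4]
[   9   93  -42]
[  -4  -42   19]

step 0: pivot -2 → sign −
step 1: pivot 267/2 → sign +
step 2: pivot 3/89 → sign +
signature = (2, 1, 0)

Answer: (2, 1, 0)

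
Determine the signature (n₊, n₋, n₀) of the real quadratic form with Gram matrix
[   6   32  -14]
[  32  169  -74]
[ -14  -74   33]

step 0: pivot 6 → sign +
step 1: pivot -5/3 → sign −
step 2: pivot 3/5 → sign +
signature = (2, 1, 0)

Answer: (2, 1, 0)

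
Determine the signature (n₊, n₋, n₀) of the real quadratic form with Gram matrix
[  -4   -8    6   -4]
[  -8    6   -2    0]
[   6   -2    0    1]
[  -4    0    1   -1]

Answer: (2, 1, 1)

Derivation:
step 0: pivot -4 → sign −
step 1: pivot 22 → sign +
step 2: pivot 1/11 → sign +
step 3: row/col 3 already zero → sign 0
signature = (2, 1, 1)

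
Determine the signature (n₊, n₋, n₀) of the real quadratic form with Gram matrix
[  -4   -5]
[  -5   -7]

step 0: pivot -4 → sign −
step 1: pivot -3/4 → sign −
signature = (0, 2, 0)

Answer: (0, 2, 0)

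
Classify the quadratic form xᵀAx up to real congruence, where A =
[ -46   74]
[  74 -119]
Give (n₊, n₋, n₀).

step 0: pivot -46 → sign −
step 1: pivot 1/23 → sign +
signature = (1, 1, 0)

Answer: (1, 1, 0)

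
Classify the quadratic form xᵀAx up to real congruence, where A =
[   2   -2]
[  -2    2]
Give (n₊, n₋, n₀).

step 0: pivot 2 → sign +
step 1: row/col 1 already zero → sign 0
signature = (1, 0, 1)

Answer: (1, 0, 1)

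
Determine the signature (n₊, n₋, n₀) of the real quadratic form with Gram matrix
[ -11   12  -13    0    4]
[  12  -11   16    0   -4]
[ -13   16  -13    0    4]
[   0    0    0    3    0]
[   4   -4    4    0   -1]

Answer: (3, 2, 0)

Derivation:
step 0: pivot -11 → sign −
step 1: pivot 23/11 → sign +
step 2: pivot 18/23 → sign +
step 3: pivot 3 → sign +
step 4: pivot -1 → sign −
signature = (3, 2, 0)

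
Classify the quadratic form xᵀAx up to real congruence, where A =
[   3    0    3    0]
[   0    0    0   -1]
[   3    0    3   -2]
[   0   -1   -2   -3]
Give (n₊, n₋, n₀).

step 0: pivot 3 → sign +
step 1: pivot -3 → sign −
step 2: pivot 4/3 → sign +
step 3: row/col 3 already zero → sign 0
signature = (2, 1, 1)

Answer: (2, 1, 1)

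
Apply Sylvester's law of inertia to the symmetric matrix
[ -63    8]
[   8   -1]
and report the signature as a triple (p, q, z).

Answer: (1, 1, 0)

Derivation:
step 0: pivot -63 → sign −
step 1: pivot 1/63 → sign +
signature = (1, 1, 0)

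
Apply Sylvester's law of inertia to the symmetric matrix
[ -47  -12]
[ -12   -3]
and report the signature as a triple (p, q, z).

Answer: (1, 1, 0)

Derivation:
step 0: pivot -47 → sign −
step 1: pivot 3/47 → sign +
signature = (1, 1, 0)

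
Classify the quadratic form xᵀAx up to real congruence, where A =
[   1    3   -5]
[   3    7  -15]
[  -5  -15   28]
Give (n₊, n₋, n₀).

Answer: (2, 1, 0)

Derivation:
step 0: pivot 1 → sign +
step 1: pivot -2 → sign −
step 2: pivot 3 → sign +
signature = (2, 1, 0)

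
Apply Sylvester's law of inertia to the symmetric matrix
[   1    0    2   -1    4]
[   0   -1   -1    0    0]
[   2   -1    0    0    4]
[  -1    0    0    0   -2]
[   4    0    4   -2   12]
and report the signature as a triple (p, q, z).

Answer: (2, 2, 1)

Derivation:
step 0: pivot 1 → sign +
step 1: pivot -1 → sign −
step 2: pivot -3 → sign −
step 3: pivot 1/3 → sign +
step 4: row/col 4 already zero → sign 0
signature = (2, 2, 1)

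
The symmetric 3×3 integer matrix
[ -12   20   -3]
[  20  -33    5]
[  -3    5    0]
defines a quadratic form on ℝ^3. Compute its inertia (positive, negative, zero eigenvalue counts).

Answer: (2, 1, 0)

Derivation:
step 0: pivot -12 → sign −
step 1: pivot 1/3 → sign +
step 2: pivot 3/4 → sign +
signature = (2, 1, 0)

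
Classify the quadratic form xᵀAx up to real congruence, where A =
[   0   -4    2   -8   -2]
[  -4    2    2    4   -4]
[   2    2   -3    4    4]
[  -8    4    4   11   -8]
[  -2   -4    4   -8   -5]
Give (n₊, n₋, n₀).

step 0: pivot 2 → sign +
step 1: pivot -8 → sign −
step 2: pivot -1/2 → sign −
step 3: pivot 3 → sign +
step 4: row/col 4 already zero → sign 0
signature = (2, 2, 1)

Answer: (2, 2, 1)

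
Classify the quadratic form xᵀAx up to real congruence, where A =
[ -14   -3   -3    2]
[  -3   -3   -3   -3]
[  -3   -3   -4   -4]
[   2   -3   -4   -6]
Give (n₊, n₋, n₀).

step 0: pivot -14 → sign −
step 1: pivot -33/14 → sign −
step 2: pivot -1 → sign −
step 3: pivot 3/11 → sign +
signature = (1, 3, 0)

Answer: (1, 3, 0)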